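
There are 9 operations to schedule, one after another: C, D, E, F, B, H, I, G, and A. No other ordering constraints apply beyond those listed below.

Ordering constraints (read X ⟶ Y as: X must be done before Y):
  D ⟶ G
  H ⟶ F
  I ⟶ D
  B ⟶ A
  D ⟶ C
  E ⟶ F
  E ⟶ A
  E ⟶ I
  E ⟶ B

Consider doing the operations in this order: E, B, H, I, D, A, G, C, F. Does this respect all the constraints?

Yes

Checking each listed constraint against this order: for instance, E is in position 1 and F in position 9, so that constraint holds — and the remaining constraints check out the same way.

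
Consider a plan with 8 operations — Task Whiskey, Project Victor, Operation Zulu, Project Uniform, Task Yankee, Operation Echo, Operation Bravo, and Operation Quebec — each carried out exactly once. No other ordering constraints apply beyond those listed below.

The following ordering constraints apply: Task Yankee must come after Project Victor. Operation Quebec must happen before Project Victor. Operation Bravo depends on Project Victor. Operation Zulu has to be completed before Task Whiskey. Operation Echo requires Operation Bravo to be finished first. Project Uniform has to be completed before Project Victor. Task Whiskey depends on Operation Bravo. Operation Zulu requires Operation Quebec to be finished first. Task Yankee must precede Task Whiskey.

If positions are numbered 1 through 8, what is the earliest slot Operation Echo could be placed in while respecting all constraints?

The operations that are forced before Operation Echo, directly or transitively, are Project Victor, Project Uniform, Operation Bravo, Operation Quebec. That's 4 operations.
So at minimum 4 operations come before Operation Echo, putting Operation Echo no earlier than position 5. That position is achievable by scheduling exactly those predecessors first.

5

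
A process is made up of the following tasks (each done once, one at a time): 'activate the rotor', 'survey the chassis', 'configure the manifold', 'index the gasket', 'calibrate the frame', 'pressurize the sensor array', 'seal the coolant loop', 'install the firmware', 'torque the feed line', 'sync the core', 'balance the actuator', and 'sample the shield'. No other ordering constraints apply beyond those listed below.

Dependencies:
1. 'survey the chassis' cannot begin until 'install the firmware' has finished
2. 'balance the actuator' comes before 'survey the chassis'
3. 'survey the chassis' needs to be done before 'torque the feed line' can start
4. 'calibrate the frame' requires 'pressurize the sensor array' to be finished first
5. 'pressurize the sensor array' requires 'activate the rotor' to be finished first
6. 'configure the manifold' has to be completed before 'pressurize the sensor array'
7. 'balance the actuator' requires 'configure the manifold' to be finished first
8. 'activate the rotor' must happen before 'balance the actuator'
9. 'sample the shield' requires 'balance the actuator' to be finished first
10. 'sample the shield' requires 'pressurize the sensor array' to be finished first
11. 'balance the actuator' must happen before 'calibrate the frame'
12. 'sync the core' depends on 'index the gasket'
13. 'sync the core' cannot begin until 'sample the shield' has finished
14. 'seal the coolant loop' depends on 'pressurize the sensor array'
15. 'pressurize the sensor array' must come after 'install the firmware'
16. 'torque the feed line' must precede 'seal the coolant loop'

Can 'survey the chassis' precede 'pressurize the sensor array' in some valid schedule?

Nothing in the constraints forces 'pressurize the sensor array' before 'survey the chassis' — there is no chain from 'pressurize the sensor array' to 'survey the chassis'.
That means at least one valid schedule has 'survey the chassis' before 'pressurize the sensor array'.

Yes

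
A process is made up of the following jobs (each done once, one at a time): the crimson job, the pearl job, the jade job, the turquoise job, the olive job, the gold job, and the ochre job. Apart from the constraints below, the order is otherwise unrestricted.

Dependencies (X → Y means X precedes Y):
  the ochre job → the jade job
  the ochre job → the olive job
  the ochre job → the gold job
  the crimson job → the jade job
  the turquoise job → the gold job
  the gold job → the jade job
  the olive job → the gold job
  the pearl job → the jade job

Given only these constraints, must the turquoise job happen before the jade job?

Following the dependencies: the turquoise job → the gold job → the jade job.
Hence the turquoise job necessarily comes before the jade job.

Yes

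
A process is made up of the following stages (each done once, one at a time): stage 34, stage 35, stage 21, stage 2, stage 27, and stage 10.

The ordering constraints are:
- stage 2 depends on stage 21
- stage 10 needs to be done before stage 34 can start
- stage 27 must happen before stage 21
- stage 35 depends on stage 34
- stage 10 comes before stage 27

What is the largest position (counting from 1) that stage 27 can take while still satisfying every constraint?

4

Following every chain forward from stage 27, the stages that must come later are stage 21, stage 2 — 2 of them.
So at least 2 stages follow stage 27, putting stage 27 no later than position 4. That position is achievable by scheduling everything else first.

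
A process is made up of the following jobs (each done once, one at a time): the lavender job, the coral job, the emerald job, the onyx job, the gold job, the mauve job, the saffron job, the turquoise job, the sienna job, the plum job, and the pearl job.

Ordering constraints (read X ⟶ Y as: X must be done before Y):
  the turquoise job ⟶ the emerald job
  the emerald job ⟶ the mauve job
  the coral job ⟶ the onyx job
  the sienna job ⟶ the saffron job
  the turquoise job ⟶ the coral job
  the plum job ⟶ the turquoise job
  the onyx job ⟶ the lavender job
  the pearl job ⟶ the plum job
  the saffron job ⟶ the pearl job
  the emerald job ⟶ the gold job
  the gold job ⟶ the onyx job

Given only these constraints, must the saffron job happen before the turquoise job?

Tracing the constraints gives a chain: the saffron job → the pearl job → the plum job → the turquoise job.
That forces the saffron job before the turquoise job in every valid schedule.

Yes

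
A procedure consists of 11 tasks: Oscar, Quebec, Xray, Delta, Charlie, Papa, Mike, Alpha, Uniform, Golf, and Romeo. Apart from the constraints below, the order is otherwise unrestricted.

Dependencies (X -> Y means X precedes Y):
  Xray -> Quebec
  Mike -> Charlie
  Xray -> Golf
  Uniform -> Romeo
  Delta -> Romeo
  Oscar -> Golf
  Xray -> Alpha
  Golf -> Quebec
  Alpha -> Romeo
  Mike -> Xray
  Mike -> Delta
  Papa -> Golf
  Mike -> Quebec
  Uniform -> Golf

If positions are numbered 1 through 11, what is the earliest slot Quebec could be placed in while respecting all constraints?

7

Working backwards through the constraints from Quebec, its full set of required predecessors is Oscar, Xray, Papa, Mike, Uniform, Golf — 6 of them.
So at minimum 6 tasks come before Quebec, putting Quebec no earlier than position 7. That position is achievable by scheduling exactly those predecessors first.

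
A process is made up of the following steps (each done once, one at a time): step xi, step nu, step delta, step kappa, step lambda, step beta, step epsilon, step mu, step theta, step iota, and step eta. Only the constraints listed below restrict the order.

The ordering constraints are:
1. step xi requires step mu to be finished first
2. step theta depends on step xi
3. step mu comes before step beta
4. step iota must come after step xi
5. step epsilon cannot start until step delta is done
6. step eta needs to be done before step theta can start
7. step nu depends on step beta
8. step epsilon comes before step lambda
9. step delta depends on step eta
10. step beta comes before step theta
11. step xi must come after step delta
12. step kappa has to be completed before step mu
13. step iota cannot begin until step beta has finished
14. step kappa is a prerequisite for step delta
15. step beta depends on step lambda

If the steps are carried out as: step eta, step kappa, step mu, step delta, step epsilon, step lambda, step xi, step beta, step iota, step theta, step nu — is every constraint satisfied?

Going through the constraints one by one, each required predecessor appears earlier in the sequence than its dependent — e.g. step eta (position 1) is before step theta (position 10), as required.

Yes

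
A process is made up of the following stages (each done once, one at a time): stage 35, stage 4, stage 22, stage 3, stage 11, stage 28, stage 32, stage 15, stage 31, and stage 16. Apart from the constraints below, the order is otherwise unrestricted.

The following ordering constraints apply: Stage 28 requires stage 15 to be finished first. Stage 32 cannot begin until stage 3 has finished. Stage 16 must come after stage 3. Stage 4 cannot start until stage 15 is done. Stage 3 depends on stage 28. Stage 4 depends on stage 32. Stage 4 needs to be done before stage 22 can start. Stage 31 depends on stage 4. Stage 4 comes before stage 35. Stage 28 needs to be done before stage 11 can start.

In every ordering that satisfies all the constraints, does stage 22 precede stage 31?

No

No chain of constraints connects stage 22 to stage 31 in either direction.
A valid ordering placing stage 31 before stage 22 exists, so the answer is no.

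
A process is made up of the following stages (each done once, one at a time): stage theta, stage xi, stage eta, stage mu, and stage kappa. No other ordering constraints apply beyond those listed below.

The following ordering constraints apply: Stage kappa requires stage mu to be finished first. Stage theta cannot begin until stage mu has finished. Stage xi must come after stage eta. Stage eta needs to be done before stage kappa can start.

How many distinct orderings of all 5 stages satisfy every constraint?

16

The stages with no prerequisites are stage eta, stage mu; any of them can be placed first.
Counting all ways to extend the partial order to a total order gives 16.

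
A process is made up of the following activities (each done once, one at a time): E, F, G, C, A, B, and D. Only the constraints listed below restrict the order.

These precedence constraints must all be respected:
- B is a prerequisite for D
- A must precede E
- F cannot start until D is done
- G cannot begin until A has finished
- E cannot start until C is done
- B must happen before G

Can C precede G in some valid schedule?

Yes

The constraints leave C and G unordered relative to each other; nothing requires G earlier.
That means at least one valid schedule has C before G.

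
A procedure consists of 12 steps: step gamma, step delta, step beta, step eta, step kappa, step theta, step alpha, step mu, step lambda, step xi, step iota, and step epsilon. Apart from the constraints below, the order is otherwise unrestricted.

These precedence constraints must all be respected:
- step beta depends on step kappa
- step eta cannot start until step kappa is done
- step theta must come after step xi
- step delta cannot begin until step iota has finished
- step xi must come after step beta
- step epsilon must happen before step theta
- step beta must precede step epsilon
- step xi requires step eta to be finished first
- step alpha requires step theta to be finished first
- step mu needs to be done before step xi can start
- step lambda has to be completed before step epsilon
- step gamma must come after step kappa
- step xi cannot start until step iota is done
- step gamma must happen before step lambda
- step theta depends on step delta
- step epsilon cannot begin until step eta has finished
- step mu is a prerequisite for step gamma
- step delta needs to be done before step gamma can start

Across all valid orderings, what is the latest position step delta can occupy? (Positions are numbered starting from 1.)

Following every chain forward from step delta, the steps that must come later are step gamma, step theta, step alpha, step lambda, step epsilon — 5 of them.
So at least 5 steps follow step delta, putting step delta no later than position 7. That position is achievable by scheduling everything else first.

7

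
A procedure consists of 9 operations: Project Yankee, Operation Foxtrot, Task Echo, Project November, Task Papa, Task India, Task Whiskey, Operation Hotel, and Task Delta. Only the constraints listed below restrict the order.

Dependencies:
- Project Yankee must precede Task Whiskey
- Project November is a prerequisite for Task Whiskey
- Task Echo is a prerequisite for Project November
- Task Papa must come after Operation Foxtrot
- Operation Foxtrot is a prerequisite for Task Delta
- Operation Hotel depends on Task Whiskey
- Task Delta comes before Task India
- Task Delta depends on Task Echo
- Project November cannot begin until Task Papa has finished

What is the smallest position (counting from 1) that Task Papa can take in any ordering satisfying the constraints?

The only operation forced before Task Papa (directly or transitively) is Operation Foxtrot.
With 1 mandatory predecessor, the earliest Task Papa can sit is position 1+1 = 2, and placing just that one first achieves it.

2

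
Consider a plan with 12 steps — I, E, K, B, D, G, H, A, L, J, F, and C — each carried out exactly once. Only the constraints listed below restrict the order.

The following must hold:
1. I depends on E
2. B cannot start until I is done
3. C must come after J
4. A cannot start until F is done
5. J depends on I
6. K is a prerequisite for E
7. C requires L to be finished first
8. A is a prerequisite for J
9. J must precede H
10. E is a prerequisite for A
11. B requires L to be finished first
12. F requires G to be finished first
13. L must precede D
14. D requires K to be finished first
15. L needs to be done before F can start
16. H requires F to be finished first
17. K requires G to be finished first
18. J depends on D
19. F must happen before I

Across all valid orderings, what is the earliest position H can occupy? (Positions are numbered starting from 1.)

Working backwards through the constraints from H, its full set of required predecessors is I, E, K, D, G, A, L, J, F — 9 of them.
With 9 mandatory predecessors, the earliest H can sit is position 9+1 = 10, and placing just those 9 first achieves it.

10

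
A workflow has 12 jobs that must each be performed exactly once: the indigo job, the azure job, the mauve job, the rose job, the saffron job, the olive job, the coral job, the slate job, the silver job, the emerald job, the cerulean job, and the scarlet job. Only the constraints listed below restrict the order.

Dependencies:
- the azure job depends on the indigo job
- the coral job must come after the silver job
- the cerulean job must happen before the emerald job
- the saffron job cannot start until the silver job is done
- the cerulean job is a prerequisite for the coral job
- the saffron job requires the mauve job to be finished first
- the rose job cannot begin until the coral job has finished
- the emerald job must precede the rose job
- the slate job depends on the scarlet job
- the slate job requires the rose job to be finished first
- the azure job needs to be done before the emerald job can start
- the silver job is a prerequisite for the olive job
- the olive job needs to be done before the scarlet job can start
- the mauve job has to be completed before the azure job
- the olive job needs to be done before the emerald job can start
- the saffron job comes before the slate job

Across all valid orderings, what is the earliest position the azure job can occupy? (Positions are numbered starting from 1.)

3

Working backwards through the constraints from the azure job, its full set of required predecessors is the indigo job, the mauve job — 2 of them.
With 2 mandatory predecessors, the earliest the azure job can sit is position 2+1 = 3, and placing just those 2 first achieves it.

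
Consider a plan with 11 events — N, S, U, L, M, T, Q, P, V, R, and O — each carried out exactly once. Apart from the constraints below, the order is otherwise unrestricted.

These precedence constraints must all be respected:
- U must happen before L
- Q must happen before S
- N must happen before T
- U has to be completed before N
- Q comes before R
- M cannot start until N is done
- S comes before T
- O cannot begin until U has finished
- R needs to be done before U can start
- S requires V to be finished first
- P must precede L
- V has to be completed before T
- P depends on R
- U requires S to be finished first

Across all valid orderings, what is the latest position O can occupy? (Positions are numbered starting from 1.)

Nothing depends on O, so it can be the final event, position 11.

11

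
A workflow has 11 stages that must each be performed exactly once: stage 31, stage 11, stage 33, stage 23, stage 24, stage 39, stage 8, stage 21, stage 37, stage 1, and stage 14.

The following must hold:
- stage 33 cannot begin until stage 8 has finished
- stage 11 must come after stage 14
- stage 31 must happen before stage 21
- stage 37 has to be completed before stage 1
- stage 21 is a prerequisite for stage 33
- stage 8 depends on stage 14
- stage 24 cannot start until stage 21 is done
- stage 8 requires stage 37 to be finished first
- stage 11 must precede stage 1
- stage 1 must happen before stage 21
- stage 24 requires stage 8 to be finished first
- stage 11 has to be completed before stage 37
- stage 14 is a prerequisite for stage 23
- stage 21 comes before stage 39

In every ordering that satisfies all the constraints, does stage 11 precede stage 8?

Following the dependencies: stage 11 → stage 37 → stage 8.
Hence stage 11 necessarily comes before stage 8.

Yes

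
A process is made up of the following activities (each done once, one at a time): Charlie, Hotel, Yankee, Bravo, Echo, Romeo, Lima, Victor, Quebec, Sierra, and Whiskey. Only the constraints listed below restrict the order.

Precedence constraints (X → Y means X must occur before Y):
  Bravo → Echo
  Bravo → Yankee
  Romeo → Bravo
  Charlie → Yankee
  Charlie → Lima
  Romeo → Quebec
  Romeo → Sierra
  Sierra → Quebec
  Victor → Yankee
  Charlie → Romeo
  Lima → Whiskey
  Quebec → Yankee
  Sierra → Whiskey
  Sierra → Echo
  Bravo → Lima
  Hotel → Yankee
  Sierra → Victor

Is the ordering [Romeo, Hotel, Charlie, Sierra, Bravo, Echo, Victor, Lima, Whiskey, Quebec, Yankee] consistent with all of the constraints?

No

In the proposed order, Romeo appears before Charlie.
Since Charlie is required before Romeo, the ordering is invalid.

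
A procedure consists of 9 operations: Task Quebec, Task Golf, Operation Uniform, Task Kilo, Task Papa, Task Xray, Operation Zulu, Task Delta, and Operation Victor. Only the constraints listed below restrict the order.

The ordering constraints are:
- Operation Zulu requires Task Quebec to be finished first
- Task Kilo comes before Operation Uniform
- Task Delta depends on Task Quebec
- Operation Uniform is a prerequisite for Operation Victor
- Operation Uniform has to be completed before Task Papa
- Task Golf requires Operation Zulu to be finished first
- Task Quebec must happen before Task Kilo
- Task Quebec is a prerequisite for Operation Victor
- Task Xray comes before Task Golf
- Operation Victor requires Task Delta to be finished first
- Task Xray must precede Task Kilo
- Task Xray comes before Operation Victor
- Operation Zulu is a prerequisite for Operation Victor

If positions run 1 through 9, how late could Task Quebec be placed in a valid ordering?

2

Every operation that must follow Task Quebec has to come after it. Tracing all chains starting from Task Quebec, those operations are: Task Golf, Operation Uniform, Task Kilo, Task Papa, Operation Zulu, Task Delta, Operation Victor — 7 in total.
With 7 mandatory successors out of 9 operations total, the latest slot for Task Quebec is 9−7 = 2, and it's reachable by doing all non-successors before Task Quebec.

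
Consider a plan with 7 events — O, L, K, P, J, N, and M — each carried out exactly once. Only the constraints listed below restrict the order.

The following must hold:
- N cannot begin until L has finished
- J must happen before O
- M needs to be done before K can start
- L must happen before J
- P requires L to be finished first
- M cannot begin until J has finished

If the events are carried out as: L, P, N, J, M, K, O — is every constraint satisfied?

Going through the constraints one by one, each required predecessor appears earlier in the sequence than its dependent — e.g. L (position 1) is before J (position 4), as required.

Yes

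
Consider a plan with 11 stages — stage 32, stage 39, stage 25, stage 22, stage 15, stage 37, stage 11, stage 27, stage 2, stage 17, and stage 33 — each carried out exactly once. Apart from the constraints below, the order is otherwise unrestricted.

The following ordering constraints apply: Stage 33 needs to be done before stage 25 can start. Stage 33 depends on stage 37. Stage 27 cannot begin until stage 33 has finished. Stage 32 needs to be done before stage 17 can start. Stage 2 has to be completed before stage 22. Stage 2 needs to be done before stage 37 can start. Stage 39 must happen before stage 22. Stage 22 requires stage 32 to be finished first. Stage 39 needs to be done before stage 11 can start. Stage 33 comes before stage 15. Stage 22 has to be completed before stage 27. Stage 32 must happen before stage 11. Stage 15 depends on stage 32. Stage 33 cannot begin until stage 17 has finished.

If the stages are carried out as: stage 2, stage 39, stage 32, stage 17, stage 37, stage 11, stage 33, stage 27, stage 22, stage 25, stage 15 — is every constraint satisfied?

Here stage 22 comes after stage 27.
But one of the constraints requires stage 22 before stage 27, so this ordering violates it.

No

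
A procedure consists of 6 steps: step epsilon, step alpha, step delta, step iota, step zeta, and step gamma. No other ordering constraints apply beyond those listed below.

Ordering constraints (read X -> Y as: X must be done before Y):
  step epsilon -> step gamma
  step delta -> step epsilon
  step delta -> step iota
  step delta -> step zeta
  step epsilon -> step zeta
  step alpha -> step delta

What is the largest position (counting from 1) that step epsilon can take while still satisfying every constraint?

The steps that are forced after step epsilon, directly or by a chain of constraints, are step zeta, step gamma. That's 2 steps.
With 2 mandatory successors out of 6 steps total, the latest slot for step epsilon is 6−2 = 4, and it's reachable by doing all non-successors before step epsilon.

4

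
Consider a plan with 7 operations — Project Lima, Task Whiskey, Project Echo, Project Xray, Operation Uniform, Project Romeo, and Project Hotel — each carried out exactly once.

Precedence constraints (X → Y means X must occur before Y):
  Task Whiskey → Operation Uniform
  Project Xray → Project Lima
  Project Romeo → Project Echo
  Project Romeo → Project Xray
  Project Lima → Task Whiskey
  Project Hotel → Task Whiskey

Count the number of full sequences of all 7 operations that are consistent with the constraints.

2 operations have no prerequisites (Project Romeo, Project Hotel), so any of them could come first.
Counting all ways to extend the partial order to a total order gives 23.

23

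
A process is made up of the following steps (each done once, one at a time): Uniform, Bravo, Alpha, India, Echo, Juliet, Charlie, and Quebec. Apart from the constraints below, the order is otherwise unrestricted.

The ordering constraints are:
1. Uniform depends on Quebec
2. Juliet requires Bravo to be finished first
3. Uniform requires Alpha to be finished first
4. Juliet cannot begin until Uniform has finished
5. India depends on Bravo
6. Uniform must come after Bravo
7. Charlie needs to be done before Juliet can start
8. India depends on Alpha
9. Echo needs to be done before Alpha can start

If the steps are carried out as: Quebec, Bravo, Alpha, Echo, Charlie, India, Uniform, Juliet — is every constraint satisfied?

No

The sequence places Alpha ahead of Echo.
But one of the constraints requires Echo before Alpha, so this ordering violates it.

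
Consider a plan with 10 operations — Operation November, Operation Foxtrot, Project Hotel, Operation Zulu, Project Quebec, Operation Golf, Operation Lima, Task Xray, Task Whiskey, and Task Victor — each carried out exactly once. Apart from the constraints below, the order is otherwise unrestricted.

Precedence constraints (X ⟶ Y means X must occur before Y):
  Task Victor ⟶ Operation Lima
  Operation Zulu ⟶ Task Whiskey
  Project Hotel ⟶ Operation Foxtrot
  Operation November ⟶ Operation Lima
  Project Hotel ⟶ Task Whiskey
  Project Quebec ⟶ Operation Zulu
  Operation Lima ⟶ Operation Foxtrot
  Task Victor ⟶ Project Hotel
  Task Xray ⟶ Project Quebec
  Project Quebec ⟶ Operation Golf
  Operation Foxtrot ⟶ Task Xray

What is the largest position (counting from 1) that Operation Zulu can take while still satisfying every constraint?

9

Following the constraints forward from Operation Zulu, its only required successor is Task Whiskey.
So at least 1 operation follows Operation Zulu, putting Operation Zulu no later than position 9. That position is achievable by scheduling everything else first.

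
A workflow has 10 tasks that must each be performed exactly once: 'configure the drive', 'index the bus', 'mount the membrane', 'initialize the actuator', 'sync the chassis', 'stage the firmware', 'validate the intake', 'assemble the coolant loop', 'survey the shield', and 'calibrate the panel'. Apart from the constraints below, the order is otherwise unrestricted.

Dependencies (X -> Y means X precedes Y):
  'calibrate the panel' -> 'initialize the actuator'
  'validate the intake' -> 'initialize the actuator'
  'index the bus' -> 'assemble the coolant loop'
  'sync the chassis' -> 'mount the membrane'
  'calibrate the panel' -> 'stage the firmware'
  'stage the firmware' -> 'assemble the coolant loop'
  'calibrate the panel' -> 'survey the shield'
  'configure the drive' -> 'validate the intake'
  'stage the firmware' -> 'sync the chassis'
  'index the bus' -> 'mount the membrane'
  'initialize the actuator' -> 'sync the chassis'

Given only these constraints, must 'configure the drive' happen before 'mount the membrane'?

Tracing the constraints gives a chain: 'configure the drive' → 'validate the intake' → 'initialize the actuator' → 'sync the chassis' → 'mount the membrane'.
That forces 'configure the drive' before 'mount the membrane' in every valid schedule.

Yes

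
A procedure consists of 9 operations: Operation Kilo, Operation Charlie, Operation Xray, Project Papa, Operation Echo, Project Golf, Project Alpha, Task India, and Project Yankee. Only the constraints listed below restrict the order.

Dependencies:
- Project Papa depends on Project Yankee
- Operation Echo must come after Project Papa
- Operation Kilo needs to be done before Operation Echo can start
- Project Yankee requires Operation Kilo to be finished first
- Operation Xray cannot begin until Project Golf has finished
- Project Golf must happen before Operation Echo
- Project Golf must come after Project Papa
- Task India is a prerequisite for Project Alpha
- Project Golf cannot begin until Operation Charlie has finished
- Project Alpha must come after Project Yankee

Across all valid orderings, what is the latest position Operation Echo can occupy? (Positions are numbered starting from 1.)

Nothing depends on Operation Echo, so it can be the final operation, position 9.

9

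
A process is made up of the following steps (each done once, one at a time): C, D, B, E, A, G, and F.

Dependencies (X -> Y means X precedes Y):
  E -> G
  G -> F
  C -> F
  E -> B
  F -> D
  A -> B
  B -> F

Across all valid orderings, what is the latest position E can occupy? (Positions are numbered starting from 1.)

3

Following every chain forward from E, the steps that must come later are D, B, G, F — 4 of them.
So at least 4 steps follow E, putting E no later than position 3. That position is achievable by scheduling everything else first.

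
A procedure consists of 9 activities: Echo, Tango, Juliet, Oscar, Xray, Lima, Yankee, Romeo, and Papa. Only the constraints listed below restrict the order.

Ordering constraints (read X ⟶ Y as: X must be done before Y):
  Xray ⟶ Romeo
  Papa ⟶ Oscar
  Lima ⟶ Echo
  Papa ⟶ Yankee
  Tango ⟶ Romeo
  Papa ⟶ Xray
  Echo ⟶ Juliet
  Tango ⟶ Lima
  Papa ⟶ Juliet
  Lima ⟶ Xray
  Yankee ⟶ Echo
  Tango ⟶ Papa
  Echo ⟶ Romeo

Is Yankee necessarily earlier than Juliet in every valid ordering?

Yes

Following the dependencies: Yankee → Echo → Juliet.
So Yankee must precede Juliet in any valid ordering.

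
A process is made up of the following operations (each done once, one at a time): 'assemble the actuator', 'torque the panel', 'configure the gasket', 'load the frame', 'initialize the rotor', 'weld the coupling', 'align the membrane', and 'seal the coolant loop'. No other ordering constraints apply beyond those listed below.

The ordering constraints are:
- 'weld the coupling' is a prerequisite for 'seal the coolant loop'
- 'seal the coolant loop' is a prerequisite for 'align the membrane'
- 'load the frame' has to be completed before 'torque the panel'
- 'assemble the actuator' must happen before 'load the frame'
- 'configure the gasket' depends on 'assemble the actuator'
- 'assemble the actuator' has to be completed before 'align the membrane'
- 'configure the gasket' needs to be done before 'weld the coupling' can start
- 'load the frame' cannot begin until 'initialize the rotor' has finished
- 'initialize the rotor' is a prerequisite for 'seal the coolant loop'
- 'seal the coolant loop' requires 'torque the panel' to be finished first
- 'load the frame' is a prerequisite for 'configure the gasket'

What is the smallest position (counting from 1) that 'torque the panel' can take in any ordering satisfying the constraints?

The operations that are forced before 'torque the panel', directly or transitively, are 'assemble the actuator', 'load the frame', 'initialize the rotor'. That's 3 operations.
With 3 mandatory predecessors, the earliest 'torque the panel' can sit is position 3+1 = 4, and placing just those 3 first achieves it.

4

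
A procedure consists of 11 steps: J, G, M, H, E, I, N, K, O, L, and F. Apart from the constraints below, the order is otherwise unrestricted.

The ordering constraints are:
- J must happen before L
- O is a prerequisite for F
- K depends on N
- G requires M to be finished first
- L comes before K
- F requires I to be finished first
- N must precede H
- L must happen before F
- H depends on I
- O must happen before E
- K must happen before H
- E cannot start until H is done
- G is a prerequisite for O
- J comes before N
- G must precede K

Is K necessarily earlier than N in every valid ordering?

In fact the dependencies run the other way: N → K.
So K does not have to come before N — it cannot.

No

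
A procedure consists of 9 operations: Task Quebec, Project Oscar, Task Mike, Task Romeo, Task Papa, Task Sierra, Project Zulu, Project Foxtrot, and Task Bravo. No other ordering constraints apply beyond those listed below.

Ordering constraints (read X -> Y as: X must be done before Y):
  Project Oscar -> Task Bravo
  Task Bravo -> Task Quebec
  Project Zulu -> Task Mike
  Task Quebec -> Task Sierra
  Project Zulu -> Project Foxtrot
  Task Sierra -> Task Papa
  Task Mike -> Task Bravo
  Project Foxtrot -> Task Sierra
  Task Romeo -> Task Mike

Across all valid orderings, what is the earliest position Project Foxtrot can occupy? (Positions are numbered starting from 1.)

Working backwards through the constraints from Project Foxtrot, its only required predecessor is Project Zulu.
So at minimum 1 operation comes before Project Foxtrot, putting Project Foxtrot no earlier than position 2. That position is achievable by scheduling exactly that predecessor first.

2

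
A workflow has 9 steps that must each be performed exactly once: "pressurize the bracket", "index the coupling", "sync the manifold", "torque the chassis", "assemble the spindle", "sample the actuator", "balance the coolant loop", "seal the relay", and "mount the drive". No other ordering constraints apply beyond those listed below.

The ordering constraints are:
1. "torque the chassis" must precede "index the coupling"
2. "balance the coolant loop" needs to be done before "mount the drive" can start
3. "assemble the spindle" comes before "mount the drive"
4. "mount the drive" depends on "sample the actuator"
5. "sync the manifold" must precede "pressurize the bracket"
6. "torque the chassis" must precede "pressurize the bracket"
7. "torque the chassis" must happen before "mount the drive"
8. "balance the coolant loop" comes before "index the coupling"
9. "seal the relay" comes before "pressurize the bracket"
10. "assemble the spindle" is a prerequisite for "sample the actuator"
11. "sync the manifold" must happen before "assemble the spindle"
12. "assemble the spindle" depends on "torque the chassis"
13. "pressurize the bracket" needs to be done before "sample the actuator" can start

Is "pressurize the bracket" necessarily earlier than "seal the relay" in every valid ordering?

In fact the dependencies run the other way: "seal the relay" → "pressurize the bracket".
So "pressurize the bracket" never precedes "seal the relay".

No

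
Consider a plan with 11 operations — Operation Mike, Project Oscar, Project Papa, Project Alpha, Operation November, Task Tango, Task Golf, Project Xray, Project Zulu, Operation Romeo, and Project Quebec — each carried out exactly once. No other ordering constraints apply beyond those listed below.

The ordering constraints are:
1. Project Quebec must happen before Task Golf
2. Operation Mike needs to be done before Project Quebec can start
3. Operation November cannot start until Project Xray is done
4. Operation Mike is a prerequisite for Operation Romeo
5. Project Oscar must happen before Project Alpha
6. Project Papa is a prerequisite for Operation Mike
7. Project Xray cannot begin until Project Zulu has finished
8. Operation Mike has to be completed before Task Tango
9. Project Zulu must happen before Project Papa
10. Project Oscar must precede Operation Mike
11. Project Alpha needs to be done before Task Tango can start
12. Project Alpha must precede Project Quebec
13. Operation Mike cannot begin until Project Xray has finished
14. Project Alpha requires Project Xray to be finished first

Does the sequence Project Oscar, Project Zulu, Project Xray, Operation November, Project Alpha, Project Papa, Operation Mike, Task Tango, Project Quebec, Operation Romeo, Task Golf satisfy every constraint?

Yes

Every stated constraint is respected: Project Oscar sits at position 1, ahead of Operation Mike at position 7, and each of the other listed pairs likewise has the predecessor earlier in the sequence.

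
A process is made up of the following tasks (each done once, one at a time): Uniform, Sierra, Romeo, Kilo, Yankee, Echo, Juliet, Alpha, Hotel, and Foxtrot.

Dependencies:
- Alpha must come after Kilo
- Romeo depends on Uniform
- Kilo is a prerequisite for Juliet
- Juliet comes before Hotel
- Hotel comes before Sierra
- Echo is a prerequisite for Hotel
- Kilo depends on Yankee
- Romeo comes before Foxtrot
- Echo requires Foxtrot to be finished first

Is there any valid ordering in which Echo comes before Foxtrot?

Following Foxtrot → Echo, Foxtrot must precede Echo in every valid ordering.
Hence Echo can never be scheduled before Foxtrot.

No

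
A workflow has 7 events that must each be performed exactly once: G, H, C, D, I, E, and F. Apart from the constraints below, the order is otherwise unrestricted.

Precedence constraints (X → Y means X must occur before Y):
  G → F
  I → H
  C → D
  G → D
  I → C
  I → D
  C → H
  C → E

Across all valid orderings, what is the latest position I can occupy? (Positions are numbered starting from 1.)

3

Every event that must follow I has to come after it. Tracing all chains starting from I, those events are: H, C, D, E — 4 in total.
So at least 4 events follow I, putting I no later than position 3. That position is achievable by scheduling everything else first.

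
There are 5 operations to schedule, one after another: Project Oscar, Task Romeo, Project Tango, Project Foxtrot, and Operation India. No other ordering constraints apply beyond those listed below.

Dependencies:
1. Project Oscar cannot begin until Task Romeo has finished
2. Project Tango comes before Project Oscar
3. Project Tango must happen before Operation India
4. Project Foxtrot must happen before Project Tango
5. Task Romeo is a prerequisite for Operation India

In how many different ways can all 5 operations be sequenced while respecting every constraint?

2 operations have no prerequisites (Task Romeo, Project Foxtrot), so any of them could come first.
Counting all ways to extend the partial order to a total order gives 6.

6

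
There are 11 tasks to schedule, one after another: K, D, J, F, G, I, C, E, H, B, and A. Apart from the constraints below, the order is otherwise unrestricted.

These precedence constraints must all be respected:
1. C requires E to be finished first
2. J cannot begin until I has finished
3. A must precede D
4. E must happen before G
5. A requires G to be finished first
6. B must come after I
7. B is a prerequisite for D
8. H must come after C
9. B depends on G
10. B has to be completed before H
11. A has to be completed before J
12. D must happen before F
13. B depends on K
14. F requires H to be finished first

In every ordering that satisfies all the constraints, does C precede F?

Yes

Following the dependencies: C → H → F.
Hence C necessarily comes before F.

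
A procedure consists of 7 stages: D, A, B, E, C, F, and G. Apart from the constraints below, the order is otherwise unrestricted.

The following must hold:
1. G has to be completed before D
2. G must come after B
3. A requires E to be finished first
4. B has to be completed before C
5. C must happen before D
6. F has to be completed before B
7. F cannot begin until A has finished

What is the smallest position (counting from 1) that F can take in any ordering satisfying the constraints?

3

Working backwards through the constraints from F, its full set of required predecessors is A, E — 2 of them.
With 2 mandatory predecessors, the earliest F can sit is position 2+1 = 3, and placing just those 2 first achieves it.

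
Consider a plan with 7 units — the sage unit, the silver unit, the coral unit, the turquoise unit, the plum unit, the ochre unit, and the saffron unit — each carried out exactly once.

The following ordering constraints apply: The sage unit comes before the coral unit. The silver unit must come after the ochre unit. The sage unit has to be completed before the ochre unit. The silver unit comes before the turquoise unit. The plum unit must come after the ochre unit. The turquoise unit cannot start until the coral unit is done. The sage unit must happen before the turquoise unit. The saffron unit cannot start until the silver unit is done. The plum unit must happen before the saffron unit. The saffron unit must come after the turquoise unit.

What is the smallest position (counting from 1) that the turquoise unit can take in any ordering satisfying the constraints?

The units that are forced before the turquoise unit, directly or transitively, are the sage unit, the silver unit, the coral unit, the ochre unit. That's 4 units.
With 4 mandatory predecessors, the earliest the turquoise unit can sit is position 4+1 = 5, and placing just those 4 first achieves it.

5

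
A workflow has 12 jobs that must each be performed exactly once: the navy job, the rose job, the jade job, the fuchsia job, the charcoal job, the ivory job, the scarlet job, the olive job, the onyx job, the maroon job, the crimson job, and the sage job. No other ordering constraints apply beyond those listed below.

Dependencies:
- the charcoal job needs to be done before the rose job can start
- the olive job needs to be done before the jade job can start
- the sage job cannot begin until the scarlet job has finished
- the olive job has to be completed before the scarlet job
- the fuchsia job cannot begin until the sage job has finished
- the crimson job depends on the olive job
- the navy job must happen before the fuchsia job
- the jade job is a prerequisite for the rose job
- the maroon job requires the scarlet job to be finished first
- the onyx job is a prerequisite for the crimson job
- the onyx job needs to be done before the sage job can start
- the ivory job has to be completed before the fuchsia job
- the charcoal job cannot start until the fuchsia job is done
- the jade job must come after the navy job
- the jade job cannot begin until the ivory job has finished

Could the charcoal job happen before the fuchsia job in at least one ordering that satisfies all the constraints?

Following the fuchsia job → the charcoal job, the fuchsia job must precede the charcoal job in every valid ordering.
So no valid ordering can have the charcoal job before the fuchsia job.

No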